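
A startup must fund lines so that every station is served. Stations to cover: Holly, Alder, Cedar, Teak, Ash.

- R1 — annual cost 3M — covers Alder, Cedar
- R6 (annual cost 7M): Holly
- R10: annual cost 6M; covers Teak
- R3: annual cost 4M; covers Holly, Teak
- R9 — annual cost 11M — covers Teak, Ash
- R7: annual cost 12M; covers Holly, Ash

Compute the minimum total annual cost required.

18

Choose R1, R3, and R9: together they cover Holly, Alder, Cedar, Teak, Ash — every station.
Total annual cost: 3 + 4 + 11 = 18.
No cover costs less than 18.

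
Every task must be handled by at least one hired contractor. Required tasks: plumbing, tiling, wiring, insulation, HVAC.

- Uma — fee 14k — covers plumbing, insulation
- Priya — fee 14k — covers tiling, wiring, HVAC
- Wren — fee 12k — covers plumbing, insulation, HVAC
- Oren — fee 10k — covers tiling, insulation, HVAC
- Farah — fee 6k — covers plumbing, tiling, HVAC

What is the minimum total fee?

The greedy cost-per-new-task heuristic would pick Farah, Oren, and Priya for 30, but a cheaper cover exists.
Choose Priya and Wren: together they cover plumbing, tiling, wiring, insulation, HVAC — every task.
Total fee: 14 + 12 = 26.
No cover costs less than 26.

26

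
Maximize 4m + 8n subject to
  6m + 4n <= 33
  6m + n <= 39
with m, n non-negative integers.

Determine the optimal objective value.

The continuous relaxation peaks at (0, 8.25) with value 66.00; rounding to a feasible lattice point costs some objective.
(m,n)=(0,8): 6·0+4·8=32≤33, 6·0+1·8=8≤39, objective 64.
(m,n)=(0,7): 6·0+4·7=28≤33, 6·0+1·7=7≤39, objective 56.
Maximum is 64 at (m,n)=(0,8).

64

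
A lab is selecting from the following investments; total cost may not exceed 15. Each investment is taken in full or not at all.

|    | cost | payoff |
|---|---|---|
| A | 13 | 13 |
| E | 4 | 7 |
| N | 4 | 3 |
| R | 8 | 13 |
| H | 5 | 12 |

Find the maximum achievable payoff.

25

Allowing fractional choices, the relaxed optimum would be about 28.8, but investments are indivisible.
E + R: cost 4 + 8 = 12 ≤ 15, payoff 7 + 13 = 20.
E + N + H: cost 4 + 4 + 5 = 13 ≤ 15, payoff 7 + 3 + 12 = 22.
R + H: cost 8 + 5 = 13 ≤ 15, payoff 13 + 12 = 25.
Best is R and H with total payoff 25.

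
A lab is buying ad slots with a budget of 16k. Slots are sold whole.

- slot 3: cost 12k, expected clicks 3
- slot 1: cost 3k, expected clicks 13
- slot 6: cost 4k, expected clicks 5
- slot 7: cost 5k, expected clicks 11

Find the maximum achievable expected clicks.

29

Treat it as a binary knapsack problem.
Allowing fractional choices, the relaxed optimum would be about 30.0, but ad slots are indivisible.
slot 1 + slot 7: cost 3 + 5 = 8 ≤ 16, expected clicks 13 + 11 = 24.
slot 1 + slot 6 + slot 7: cost 3 + 4 + 5 = 12 ≤ 16, expected clicks 13 + 5 + 11 = 29.
slot 1 + slot 6: cost 3 + 4 = 7 ≤ 16, expected clicks 13 + 5 = 18.
Best is slot 1, slot 6, and slot 7 with total expected clicks 29.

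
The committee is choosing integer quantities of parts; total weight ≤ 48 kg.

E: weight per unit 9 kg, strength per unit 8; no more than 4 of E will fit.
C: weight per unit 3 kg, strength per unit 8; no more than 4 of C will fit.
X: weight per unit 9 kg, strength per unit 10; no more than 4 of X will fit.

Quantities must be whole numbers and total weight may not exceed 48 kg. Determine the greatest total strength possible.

72

Take 4×C and 4×X: weight 48 ≤ 48, strength 4·8 + 4·10 = 72.
C has the best ratio (8/3) and is taken to its limit of 4; remaining capacity is filled optimally with the others.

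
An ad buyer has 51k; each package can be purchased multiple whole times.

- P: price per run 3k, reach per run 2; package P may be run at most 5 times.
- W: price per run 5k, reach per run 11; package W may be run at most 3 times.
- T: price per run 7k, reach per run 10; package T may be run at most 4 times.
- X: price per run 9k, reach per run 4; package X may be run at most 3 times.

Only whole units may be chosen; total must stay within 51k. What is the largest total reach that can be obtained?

This is a bounded integer knapsack.
2×P, 3×W, and 4×T: price 49 ≤ 51, reach 2·2 + 3·11 + 4·10 = 77.
1×P, 3×W, and 4×T: price 46 ≤ 51, reach 1·2 + 3·11 + 4·10 = 75.
Best is 77.

77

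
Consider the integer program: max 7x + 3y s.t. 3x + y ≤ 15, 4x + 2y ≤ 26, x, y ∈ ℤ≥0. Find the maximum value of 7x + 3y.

41

(x,y)=(2,9): 3·2+1·9=15≤15, 4·2+2·9=26≤26, objective 41.
(x,y)=(2,8): 3·2+1·8=14≤15, 4·2+2·8=24≤26, objective 38.
(x,y)=(1,10): 3·1+1·10=13≤15, 4·1+2·10=24≤26, objective 37.
(x,y)=(1,9): 3·1+1·9=12≤15, 4·1+2·9=22≤26, objective 34.
Maximum is 41 at (x,y)=(2,9).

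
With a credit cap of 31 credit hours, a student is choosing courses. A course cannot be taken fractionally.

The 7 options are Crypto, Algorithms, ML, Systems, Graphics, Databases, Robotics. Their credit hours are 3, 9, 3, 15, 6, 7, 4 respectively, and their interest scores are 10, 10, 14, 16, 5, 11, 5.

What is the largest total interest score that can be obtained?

Crypto + Algorithms + ML + Databases + Robotics: credit hours 3 + 9 + 3 + 7 + 4 = 26 ≤ 31, interest score 10 + 10 + 14 + 11 + 5 = 50.
Crypto + ML + Systems + Databases: credit hours 3 + 3 + 15 + 7 = 28 ≤ 31, interest score 10 + 14 + 16 + 11 = 51.
Crypto + Algorithms + ML + Graphics + Databases: credit hours 3 + 9 + 3 + 6 + 7 = 28 ≤ 31, interest score 10 + 10 + 14 + 5 + 11 = 50.
Best is Crypto, ML, Systems, and Databases with total interest score 51.

51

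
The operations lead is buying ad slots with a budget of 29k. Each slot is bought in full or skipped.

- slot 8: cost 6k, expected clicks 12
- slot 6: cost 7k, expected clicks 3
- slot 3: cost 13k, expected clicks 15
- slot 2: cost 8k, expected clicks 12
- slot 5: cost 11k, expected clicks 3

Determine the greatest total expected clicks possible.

39

Take slot 8, slot 3, and slot 2: cost 6 + 13 + 8 = 27 ≤ 29, expected clicks 12 + 15 + 12 = 39.
No other feasible combination does better.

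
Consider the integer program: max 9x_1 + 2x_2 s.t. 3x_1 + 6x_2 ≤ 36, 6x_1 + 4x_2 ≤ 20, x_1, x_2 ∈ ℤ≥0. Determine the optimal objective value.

27

(x_1,x_2)=(3,0) is feasible, giving 27.
(x_1,x_2)=(2,1) is feasible, giving 20.
Maximum is 27 at (x_1,x_2)=(3,0).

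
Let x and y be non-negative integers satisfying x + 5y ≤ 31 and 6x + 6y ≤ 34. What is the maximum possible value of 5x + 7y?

(x,y)=(0,5): 1·0+5·5=25≤31, 6·0+6·5=30≤34, objective 35.
(x,y)=(1,4): 1·1+5·4=21≤31, 6·1+6·4=30≤34, objective 33.
(x,y)=(0,4): 1·0+5·4=20≤31, 6·0+6·4=24≤34, objective 28.
Maximum is 35 at (x,y)=(0,5).

35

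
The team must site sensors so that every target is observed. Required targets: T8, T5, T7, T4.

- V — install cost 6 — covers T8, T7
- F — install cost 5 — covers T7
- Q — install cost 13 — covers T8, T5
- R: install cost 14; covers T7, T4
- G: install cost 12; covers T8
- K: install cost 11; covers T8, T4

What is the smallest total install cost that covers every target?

This is an integer covering problem.
The greedy cost-per-new-target heuristic would pick V, K, and Q for 30, but a cheaper cover exists.
Choose Q and R: together they cover T8, T5, T7, T4 — every target.
Total install cost: 13 + 14 = 27.
No cover costs less than 27.

27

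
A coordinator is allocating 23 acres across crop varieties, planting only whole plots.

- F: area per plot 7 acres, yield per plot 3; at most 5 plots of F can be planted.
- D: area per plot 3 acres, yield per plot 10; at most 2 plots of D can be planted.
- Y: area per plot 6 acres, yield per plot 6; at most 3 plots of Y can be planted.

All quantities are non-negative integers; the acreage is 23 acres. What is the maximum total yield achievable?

32

1×F, 2×D, and 1×Y: area 19 ≤ 23, yield 1·3 + 2·10 + 1·6 = 29.
2×D and 2×Y: area 18 ≤ 23, yield 2·10 + 2·6 = 32.
Best is 32.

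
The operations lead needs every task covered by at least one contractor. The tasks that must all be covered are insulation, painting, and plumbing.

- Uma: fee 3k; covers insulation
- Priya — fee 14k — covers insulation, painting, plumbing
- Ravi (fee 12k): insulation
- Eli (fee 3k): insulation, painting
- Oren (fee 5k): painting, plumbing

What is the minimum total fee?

8

Choose Uma and Oren: together they cover insulation, painting, plumbing — every task.
Total fee: 3 + 5 = 8.
No cover costs less than 8.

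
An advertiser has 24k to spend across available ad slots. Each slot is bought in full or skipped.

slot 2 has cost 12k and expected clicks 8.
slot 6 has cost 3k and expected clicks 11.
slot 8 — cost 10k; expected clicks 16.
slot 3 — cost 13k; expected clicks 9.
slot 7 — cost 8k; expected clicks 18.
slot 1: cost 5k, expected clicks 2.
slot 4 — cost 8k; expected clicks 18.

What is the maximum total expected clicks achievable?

49

Take slot 6, slot 7, slot 1, and slot 4: cost 3 + 8 + 5 + 8 = 24 ≤ 24, expected clicks 11 + 18 + 2 + 18 = 49.
No other feasible combination does better.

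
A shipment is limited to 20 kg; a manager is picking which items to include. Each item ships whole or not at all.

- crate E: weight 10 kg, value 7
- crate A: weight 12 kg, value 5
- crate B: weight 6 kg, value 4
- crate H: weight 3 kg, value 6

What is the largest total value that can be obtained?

crate E + crate H: weight 10 + 3 = 13 ≤ 20, value 7 + 6 = 13.
crate A + crate H: weight 12 + 3 = 15 ≤ 20, value 5 + 6 = 11.
crate E + crate B + crate H: weight 10 + 6 + 3 = 19 ≤ 20, value 7 + 4 + 6 = 17.
Best is crate E, crate B, and crate H with total value 17.

17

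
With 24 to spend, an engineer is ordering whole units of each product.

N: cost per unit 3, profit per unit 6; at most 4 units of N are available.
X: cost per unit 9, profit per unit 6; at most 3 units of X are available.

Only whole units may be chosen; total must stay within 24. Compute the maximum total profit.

30

This is a bounded integer knapsack.
2×N and 2×X: cost 24 ≤ 24, profit 2·6 + 2·6 = 24.
4×N and 1×X: cost 21 ≤ 24, profit 4·6 + 1·6 = 30.
Best is 30.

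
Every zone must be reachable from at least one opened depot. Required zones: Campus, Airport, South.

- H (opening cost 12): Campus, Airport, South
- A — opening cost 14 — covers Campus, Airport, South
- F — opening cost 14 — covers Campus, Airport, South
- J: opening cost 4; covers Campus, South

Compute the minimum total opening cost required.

The greedy cost-per-new-zone heuristic would pick J and H for 16, but a cheaper cover exists.
H alone covers Campus, Airport, South — every zone.
Total opening cost: 12.
No cover costs less than 12.

12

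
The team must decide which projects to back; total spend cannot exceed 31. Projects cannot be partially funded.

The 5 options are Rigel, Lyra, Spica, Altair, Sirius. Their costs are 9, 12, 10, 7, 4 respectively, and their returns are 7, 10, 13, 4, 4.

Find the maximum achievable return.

This is a 0-1 knapsack instance.
Rigel + Spica + Altair + Sirius: cost 9 + 10 + 7 + 4 = 30 ≤ 31, return 7 + 13 + 4 + 4 = 28.
Rigel + Lyra + Spica: cost 9 + 12 + 10 = 31 ≤ 31, return 7 + 10 + 13 = 30.
Lyra + Spica + Sirius: cost 12 + 10 + 4 = 26 ≤ 31, return 10 + 13 + 4 = 27.
Best is Rigel, Lyra, and Spica with total return 30.

30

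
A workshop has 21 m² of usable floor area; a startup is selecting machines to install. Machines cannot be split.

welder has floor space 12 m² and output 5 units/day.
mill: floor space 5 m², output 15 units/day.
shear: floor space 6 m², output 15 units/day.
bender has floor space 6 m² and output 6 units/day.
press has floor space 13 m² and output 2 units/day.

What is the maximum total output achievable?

Allowing fractional choices, the relaxed optimum would be about 37.7, but machines are indivisible.
mill + shear: floor space 5 + 6 = 11 ≤ 21, output 15 + 15 = 30.
mill + shear + bender: floor space 5 + 6 + 6 = 17 ≤ 21, output 15 + 15 + 6 = 36.
Best is mill, shear, and bender with total output 36.

36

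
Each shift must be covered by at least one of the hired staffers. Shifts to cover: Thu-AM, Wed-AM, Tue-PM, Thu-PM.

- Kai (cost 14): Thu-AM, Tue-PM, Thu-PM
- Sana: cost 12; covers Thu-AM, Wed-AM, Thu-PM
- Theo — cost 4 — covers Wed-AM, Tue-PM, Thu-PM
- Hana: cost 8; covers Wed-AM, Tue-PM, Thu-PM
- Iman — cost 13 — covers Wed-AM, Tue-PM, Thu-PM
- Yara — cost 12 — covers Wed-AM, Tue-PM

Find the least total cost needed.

Choose Sana and Theo: together they cover Thu-AM, Wed-AM, Tue-PM, Thu-PM — every shift.
Total cost: 12 + 4 = 16.
No cover costs less than 16.

16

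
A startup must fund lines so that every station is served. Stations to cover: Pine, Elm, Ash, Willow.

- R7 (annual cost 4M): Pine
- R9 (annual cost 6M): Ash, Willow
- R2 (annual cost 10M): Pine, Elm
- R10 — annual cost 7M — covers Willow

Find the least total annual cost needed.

Choose R9 and R2: together they cover Pine, Elm, Ash, Willow — every station.
Total annual cost: 6 + 10 = 16.

16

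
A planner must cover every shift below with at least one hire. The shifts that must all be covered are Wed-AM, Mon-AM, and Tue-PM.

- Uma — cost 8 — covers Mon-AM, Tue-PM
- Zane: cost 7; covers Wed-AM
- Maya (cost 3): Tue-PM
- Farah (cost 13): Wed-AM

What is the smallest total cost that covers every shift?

15

This is a weighted set-cover instance.
The greedy cost-per-new-shift heuristic would pick Maya, Zane, and Uma for 18, but a cheaper cover exists.
Choose Uma and Zane: together they cover Wed-AM, Mon-AM, Tue-PM — every shift.
Total cost: 8 + 7 = 15.
No cover costs less than 15.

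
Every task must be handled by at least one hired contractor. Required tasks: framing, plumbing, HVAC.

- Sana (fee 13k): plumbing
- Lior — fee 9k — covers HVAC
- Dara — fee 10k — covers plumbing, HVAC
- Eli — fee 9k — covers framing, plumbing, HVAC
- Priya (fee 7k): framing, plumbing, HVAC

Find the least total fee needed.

7

Priya alone covers framing, plumbing, HVAC — every task.
Total fee: 7.
No cover costs less than 7.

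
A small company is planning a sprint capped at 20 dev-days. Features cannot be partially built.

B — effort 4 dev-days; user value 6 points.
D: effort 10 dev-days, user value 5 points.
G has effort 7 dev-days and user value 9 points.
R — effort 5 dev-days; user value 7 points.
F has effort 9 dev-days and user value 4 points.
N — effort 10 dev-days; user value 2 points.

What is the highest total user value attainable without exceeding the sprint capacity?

22

Allowing fractional choices, the relaxed optimum would be about 24.0, but features are indivisible.
B + G + F: effort 4 + 7 + 9 = 20 ≤ 20, user value 6 + 9 + 4 = 19.
B + D + R: effort 4 + 10 + 5 = 19 ≤ 20, user value 6 + 5 + 7 = 18.
B + G + R: effort 4 + 7 + 5 = 16 ≤ 20, user value 6 + 9 + 7 = 22.
Best is B, G, and R with total user value 22.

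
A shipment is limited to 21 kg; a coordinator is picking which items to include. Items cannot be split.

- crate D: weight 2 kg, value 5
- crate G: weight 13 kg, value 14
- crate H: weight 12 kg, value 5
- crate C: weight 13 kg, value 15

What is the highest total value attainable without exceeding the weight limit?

crate D + crate C: weight 2 + 13 = 15 ≤ 21, value 5 + 15 = 20.
crate D + crate G: weight 2 + 13 = 15 ≤ 21, value 5 + 14 = 19.
crate C: weight 13 ≤ 21, value 15.
Best is crate D and crate C with total value 20.

20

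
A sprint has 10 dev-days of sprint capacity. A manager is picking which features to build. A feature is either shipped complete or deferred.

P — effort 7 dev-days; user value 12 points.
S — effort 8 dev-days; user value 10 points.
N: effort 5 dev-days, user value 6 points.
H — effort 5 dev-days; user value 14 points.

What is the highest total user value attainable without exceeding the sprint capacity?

20

H: effort 5 ≤ 10, user value 14.
N + H: effort 5 + 5 = 10 ≤ 10, user value 6 + 14 = 20.
Best is N and H with total user value 20.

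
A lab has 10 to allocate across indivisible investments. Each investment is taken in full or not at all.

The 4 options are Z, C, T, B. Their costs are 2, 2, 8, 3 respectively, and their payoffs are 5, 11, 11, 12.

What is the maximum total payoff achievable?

28

Take Z, C, and B: cost 2 + 2 + 3 = 7 ≤ 10, payoff 5 + 11 + 12 = 28.
No other feasible combination does better.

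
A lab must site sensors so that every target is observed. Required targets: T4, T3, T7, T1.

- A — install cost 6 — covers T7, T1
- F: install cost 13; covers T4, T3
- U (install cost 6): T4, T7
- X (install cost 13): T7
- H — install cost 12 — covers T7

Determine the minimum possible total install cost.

19

The greedy cost-per-new-target heuristic would pick A, U, and F for 25, but a cheaper cover exists.
Choose A and F: together they cover T4, T3, T7, T1 — every target.
Total install cost: 6 + 13 = 19.
No cover costs less than 19.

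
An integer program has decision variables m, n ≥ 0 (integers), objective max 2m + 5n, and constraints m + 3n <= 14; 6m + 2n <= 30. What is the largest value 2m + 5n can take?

The continuous relaxation peaks at (3.88, 3.38) with value 24.62; rounding to a feasible lattice point costs some objective.
(m,n)=(2,4): 1·2+3·4=14≤14, 6·2+2·4=20≤30, objective 24.
(m,n)=(4,3): 1·4+3·3=13≤14, 6·4+2·3=30≤30, objective 23.
(m,n)=(1,4): 1·1+3·4=13≤14, 6·1+2·4=14≤30, objective 22.
The best lattice point is (2,4), giving 24.

24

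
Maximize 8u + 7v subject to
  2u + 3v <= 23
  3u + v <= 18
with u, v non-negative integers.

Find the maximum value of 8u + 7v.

67

The continuous relaxation peaks at (4.43, 4.71) with value 68.43; rounding to a feasible lattice point costs some objective.
(u,v)=(4,5) is feasible, giving 67.
(u,v)=(5,3) is feasible, giving 61.
(u,v)=(4,4) is feasible, giving 60.
The best lattice point is (4,5), giving 67.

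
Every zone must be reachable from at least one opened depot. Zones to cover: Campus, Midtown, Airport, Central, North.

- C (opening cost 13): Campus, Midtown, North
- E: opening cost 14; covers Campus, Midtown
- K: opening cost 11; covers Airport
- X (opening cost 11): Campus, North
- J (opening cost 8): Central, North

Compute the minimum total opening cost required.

32

Choose C, K, and J: together they cover Campus, Midtown, Airport, Central, North — every zone.
Total opening cost: 13 + 11 + 8 = 32.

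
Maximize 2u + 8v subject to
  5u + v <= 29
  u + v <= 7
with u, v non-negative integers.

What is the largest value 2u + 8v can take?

56

(u,v)=(0,7): 5·0+1·7=7≤29, 1·0+1·7=7≤7, objective 56.
(u,v)=(1,6): 5·1+1·6=11≤29, 1·1+1·6=7≤7, objective 50.
(u,v)=(0,6): 5·0+1·6=6≤29, 1·0+1·6=6≤7, objective 48.
The best lattice point is (0,7), giving 56.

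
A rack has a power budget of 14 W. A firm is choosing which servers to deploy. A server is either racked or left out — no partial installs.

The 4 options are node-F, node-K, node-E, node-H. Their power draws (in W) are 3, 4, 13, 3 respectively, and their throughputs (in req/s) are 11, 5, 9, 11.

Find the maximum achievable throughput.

27

This is an integer program with binary decision variables.
Allowing fractional choices, the relaxed optimum would be about 29.8, but servers are indivisible.
node-F + node-K: power draw 3 + 4 = 7 ≤ 14, throughput 11 + 5 = 16.
node-F + node-K + node-H: power draw 3 + 4 + 3 = 10 ≤ 14, throughput 11 + 5 + 11 = 27.
node-F + node-H: power draw 3 + 3 = 6 ≤ 14, throughput 11 + 11 = 22.
Best is node-F, node-K, and node-H with total throughput 27.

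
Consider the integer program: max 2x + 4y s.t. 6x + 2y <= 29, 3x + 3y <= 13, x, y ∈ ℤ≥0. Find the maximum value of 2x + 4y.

(x,y)=(0,4): 6·0+2·4=8≤29, 3·0+3·4=12≤13, objective 16.
(x,y)=(1,3): 6·1+2·3=12≤29, 3·1+3·3=12≤13, objective 14.
(x,y)=(0,3): 6·0+2·3=6≤29, 3·0+3·3=9≤13, objective 12.
Maximum is 16 at (x,y)=(0,4).

16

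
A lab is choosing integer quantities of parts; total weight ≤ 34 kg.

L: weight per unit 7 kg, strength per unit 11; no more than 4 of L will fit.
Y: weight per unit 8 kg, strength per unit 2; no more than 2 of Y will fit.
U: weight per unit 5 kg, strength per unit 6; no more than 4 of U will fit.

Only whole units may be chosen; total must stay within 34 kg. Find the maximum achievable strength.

2×L and 4×U: weight 34 ≤ 34, strength 2·11 + 4·6 = 46.
4×L and 1×U: weight 33 ≤ 34, strength 4·11 + 1·6 = 50.
Best is 50.

50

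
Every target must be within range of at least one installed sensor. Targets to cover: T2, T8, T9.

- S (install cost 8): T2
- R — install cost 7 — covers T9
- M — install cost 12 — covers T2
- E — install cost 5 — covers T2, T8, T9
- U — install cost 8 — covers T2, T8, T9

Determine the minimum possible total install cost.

E alone covers T2, T8, T9 — every target.
Total install cost: 5.
No cover costs less than 5.

5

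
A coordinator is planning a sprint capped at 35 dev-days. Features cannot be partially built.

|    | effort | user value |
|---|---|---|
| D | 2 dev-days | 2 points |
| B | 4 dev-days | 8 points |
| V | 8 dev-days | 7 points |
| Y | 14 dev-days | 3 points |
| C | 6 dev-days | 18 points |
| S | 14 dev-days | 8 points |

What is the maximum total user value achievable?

43

This is a 0-1 knapsack instance.
Allowing fractional choices, the relaxed optimum would be about 43.2, but features are indivisible.
D + B + V + C + S: effort 2 + 4 + 8 + 6 + 14 = 34 ≤ 35, user value 2 + 8 + 7 + 18 + 8 = 43.
D + B + V + Y + C: effort 2 + 4 + 8 + 14 + 6 = 34 ≤ 35, user value 2 + 8 + 7 + 3 + 18 = 38.
B + V + C + S: effort 4 + 8 + 6 + 14 = 32 ≤ 35, user value 8 + 7 + 18 + 8 = 41.
Best is D, B, V, C, and S with total user value 43.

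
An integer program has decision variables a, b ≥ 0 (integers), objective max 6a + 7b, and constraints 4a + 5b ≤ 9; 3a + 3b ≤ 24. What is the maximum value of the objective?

13

(a,b)=(1,1) is feasible, giving 13.
(a,b)=(2,0) is feasible, giving 12.
No feasible integer point exceeds 13.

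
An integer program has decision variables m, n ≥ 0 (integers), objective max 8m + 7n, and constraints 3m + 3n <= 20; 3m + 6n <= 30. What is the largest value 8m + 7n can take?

48

(m,n)=(6,0): 3·6+3·0=18≤20, 3·6+6·0=18≤30, objective 48.
(m,n)=(5,1): 3·5+3·1=18≤20, 3·5+6·1=21≤30, objective 47.
(m,n)=(5,0): 3·5+3·0=15≤20, 3·5+6·0=15≤30, objective 40.
Maximum is 48 at (m,n)=(6,0).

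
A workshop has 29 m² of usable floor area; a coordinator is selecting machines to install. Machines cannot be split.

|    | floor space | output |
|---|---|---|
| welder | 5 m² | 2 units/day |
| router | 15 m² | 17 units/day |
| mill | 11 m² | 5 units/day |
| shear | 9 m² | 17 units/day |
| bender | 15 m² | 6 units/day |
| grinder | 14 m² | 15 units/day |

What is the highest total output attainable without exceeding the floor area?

36

Allowing fractional choices, the relaxed optimum would be about 39.4, but machines are indivisible.
welder + router + shear: floor space 5 + 15 + 9 = 29 ≤ 29, output 2 + 17 + 17 = 36.
router + shear: floor space 15 + 9 = 24 ≤ 29, output 17 + 17 = 34.
Best is welder, router, and shear with total output 36.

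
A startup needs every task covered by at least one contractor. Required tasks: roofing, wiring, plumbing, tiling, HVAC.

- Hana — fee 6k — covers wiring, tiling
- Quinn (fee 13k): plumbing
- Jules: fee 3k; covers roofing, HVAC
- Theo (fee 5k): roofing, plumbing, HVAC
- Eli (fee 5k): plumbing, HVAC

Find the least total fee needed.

The greedy cost-per-new-task heuristic would pick Jules, Hana, and Theo for 14, but a cheaper cover exists.
Choose Hana and Theo: together they cover roofing, wiring, plumbing, tiling, HVAC — every task.
Total fee: 6 + 5 = 11.
No cover costs less than 11.

11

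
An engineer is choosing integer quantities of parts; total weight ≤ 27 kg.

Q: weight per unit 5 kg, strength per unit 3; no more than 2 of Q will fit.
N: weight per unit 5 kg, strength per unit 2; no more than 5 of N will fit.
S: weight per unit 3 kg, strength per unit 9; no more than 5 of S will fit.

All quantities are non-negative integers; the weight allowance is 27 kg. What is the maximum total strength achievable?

51

S has the best ratio (9/3); taking only S gives at most 5×9 = 45 (stopped by the supply cap of 5).
Mixing does better — 2×Q and 5×S: weight 25 ≤ 27, strength 2·3 + 5·9 = 51.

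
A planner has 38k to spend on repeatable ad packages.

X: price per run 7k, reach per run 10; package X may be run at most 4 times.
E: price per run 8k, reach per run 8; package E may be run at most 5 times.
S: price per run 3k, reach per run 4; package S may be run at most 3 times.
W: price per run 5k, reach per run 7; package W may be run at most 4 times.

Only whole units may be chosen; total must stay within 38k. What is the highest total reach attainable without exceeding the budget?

2×X, 3×S, and 3×W: price 38 ≤ 38, reach 2·10 + 3·4 + 3·7 = 53.
4×X and 2×W: price 38 ≤ 38, reach 4·10 + 2·7 = 54.
Best is 54.

54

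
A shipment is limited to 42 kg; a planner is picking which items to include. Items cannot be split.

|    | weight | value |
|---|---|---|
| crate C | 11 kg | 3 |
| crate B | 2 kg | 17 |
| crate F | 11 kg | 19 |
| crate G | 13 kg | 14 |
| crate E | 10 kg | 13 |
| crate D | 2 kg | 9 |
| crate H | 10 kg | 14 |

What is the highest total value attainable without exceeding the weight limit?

73

Take crate B, crate F, crate G, crate D, and crate H: weight 2 + 11 + 13 + 2 + 10 = 38 ≤ 42, value 17 + 19 + 14 + 9 + 14 = 73.
No other feasible combination does better.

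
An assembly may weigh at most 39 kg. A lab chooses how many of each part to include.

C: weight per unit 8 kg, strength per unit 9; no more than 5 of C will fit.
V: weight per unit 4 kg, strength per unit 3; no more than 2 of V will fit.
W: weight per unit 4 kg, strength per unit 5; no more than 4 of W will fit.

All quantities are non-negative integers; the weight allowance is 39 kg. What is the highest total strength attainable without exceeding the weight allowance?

42

W has the best ratio (5/4); taking only W gives at most 4×5 = 20 (stopped by the supply cap of 4).
Mixing does better — 3×C and 3×W: weight 36 ≤ 39, strength 3·9 + 3·5 = 42.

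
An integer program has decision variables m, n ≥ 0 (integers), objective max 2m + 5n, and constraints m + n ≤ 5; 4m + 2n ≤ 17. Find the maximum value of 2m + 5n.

(m,n)=(0,5): 1·0+1·5=5≤5, 4·0+2·5=10≤17, objective 25.
(m,n)=(1,4): 1·1+1·4=5≤5, 4·1+2·4=12≤17, objective 22.
(m,n)=(0,4): 1·0+1·4=4≤5, 4·0+2·4=8≤17, objective 20.
The best lattice point is (0,5), giving 25.

25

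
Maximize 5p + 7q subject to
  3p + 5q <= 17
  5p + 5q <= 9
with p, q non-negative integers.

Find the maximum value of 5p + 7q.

7

(p,q)=(0,1): 3·0+5·1=5≤17, 5·0+5·1=5≤9, objective 7.
(p,q)=(1,0): 3·1+5·0=3≤17, 5·1+5·0=5≤9, objective 5.
(p,q)=(0,0): 3·0+5·0=0≤17, 5·0+5·0=0≤9, objective 0.
Maximum is 7 at (p,q)=(0,1).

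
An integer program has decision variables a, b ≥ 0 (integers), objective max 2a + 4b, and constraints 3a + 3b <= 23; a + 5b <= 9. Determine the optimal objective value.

14

Relaxing integrality, the LP optimum is 16.00 at (a,b) = (7.33, 0.333), which is not an integer point.
(a,b)=(7,0): 3·7+3·0=21≤23, 1·7+5·0=7≤9, objective 14.
(a,b)=(6,0): 3·6+3·0=18≤23, 1·6+5·0=6≤9, objective 12.
No feasible integer point exceeds 14.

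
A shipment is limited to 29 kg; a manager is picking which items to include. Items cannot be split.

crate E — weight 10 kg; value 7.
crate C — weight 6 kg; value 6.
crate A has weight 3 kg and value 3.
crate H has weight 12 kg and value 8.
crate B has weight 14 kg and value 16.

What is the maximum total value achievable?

27

Treat it as a binary knapsack problem.
Allowing fractional choices, the relaxed optimum would be about 29.2, but items are indivisible.
crate C + crate A + crate B: weight 6 + 3 + 14 = 23 ≤ 29, value 6 + 3 + 16 = 25.
crate A + crate H + crate B: weight 3 + 12 + 14 = 29 ≤ 29, value 3 + 8 + 16 = 27.
crate E + crate A + crate B: weight 10 + 3 + 14 = 27 ≤ 29, value 7 + 3 + 16 = 26.
Best is crate A, crate H, and crate B with total value 27.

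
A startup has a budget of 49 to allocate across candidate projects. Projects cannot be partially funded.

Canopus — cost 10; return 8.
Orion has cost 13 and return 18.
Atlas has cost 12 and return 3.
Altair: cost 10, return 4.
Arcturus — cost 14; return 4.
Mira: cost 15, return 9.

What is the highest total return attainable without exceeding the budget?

39

Treat it as a binary knapsack problem.
Canopus + Orion + Mira: cost 10 + 13 + 15 = 38 ≤ 49, return 8 + 18 + 9 = 35.
Canopus + Orion + Altair + Arcturus: cost 10 + 13 + 10 + 14 = 47 ≤ 49, return 8 + 18 + 4 + 4 = 34.
Canopus + Orion + Altair + Mira: cost 10 + 13 + 10 + 15 = 48 ≤ 49, return 8 + 18 + 4 + 9 = 39.
Best is Canopus, Orion, Altair, and Mira with total return 39.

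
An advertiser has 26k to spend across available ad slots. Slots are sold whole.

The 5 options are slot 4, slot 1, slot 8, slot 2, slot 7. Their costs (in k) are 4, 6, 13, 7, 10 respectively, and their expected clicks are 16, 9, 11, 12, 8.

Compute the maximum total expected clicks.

slot 4 + slot 2 + slot 7: cost 4 + 7 + 10 = 21 ≤ 26, expected clicks 16 + 12 + 8 = 36.
slot 4 + slot 8 + slot 2: cost 4 + 13 + 7 = 24 ≤ 26, expected clicks 16 + 11 + 12 = 39.
slot 4 + slot 1 + slot 2: cost 4 + 6 + 7 = 17 ≤ 26, expected clicks 16 + 9 + 12 = 37.
Best is slot 4, slot 8, and slot 2 with total expected clicks 39.

39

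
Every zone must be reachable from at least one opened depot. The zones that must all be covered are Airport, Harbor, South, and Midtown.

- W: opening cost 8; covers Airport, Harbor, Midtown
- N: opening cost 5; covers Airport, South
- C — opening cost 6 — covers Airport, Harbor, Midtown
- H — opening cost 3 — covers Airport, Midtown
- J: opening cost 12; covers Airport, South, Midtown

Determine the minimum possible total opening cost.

The greedy cost-per-new-zone heuristic would pick H, N, and C for 14, but a cheaper cover exists.
Choose N and C: together they cover Airport, Harbor, South, Midtown — every zone.
Total opening cost: 5 + 6 = 11.
No cover costs less than 11.

11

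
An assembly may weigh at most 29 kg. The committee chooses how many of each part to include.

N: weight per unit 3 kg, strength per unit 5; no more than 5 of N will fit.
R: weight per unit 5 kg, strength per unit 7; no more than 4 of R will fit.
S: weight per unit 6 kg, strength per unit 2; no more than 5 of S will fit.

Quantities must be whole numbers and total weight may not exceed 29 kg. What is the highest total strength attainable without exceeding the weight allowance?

N has the best ratio (5/3); taking only N gives at most 5×5 = 25 (stopped by the supply cap of 5).
Mixing does better — 3×N and 4×R: weight 29 ≤ 29, strength 3·5 + 4·7 = 43.

43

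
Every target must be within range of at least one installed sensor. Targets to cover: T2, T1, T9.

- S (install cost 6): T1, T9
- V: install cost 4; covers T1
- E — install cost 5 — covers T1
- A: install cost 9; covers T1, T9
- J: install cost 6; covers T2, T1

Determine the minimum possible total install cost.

Choose S and J: together they cover T2, T1, T9 — every target.
Total install cost: 6 + 6 = 12.
No cover costs less than 12.

12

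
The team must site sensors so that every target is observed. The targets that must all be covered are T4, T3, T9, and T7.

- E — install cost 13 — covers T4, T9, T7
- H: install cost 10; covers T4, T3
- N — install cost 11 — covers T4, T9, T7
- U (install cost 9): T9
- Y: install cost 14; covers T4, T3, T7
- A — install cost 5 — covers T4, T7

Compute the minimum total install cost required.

This is a weighted set-cover instance.
The greedy cost-per-new-target heuristic would pick A, U, and H for 24, but a cheaper cover exists.
Choose H and N: together they cover T4, T3, T9, T7 — every target.
Total install cost: 10 + 11 = 21.
No cover costs less than 21.

21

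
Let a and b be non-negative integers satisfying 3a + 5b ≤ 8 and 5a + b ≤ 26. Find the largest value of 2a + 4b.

Relaxing integrality, the LP optimum is 6.40 at (a,b) = (0, 1.6), which is not an integer point.
(a,b)=(1,1): 3·1+5·1=8≤8, 5·1+1·1=6≤26, objective 6.
(a,b)=(0,1): 3·0+5·1=5≤8, 5·0+1·1=1≤26, objective 4.
(a,b)=(2,0): 3·2+5·0=6≤8, 5·2+1·0=10≤26, objective 4.
The best lattice point is (1,1), giving 6.

6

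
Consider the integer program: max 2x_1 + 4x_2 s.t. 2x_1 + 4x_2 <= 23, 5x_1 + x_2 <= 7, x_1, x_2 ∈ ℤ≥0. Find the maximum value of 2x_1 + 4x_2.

Relaxing integrality, the LP optimum is 23.00 at (x_1,x_2) = (0, 5.75), which is not an integer point.
(x_1,x_2)=(0,5): 2·0+4·5=20≤23, 5·0+1·5=5≤7, objective 20.
(x_1,x_2)=(0,4): 2·0+4·4=16≤23, 5·0+1·4=4≤7, objective 16.
Maximum is 20 at (x_1,x_2)=(0,5).

20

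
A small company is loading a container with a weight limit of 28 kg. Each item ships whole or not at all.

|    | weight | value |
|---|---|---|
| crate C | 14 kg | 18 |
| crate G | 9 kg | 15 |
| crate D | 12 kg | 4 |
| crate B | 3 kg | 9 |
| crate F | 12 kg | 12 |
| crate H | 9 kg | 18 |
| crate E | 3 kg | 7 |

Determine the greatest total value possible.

This is a 0-1 knapsack instance.
Allowing fractional choices, the relaxed optimum would be about 54.1, but items are indivisible.
crate B + crate F + crate H + crate E: weight 3 + 12 + 9 + 3 = 27 ≤ 28, value 9 + 12 + 18 + 7 = 46.
crate G + crate B + crate H + crate E: weight 9 + 3 + 9 + 3 = 24 ≤ 28, value 15 + 9 + 18 + 7 = 49.
crate C + crate B + crate H: weight 14 + 3 + 9 = 26 ≤ 28, value 18 + 9 + 18 = 45.
Best is crate G, crate B, crate H, and crate E with total value 49.

49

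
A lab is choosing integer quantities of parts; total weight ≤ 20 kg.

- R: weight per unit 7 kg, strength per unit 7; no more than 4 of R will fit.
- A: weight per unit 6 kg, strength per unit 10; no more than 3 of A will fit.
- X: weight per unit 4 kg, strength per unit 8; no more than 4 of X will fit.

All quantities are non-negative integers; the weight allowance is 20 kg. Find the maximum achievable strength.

36

X has the best ratio (8/4); taking only X gives at most 4×8 = 32 (stopped by the supply cap of 4).
Mixing does better — 2×A and 2×X: weight 20 ≤ 20, strength 2·10 + 2·8 = 36.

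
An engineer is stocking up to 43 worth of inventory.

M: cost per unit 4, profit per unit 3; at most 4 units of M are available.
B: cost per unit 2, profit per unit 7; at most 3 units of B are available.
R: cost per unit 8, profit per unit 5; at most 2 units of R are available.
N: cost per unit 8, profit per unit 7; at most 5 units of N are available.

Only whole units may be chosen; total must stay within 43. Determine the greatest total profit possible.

1×M, 3×B, and 4×N: cost 42 ≤ 43, profit 1·3 + 3·7 + 4·7 = 52.
3×M, 3×B, and 3×N: cost 42 ≤ 43, profit 3·3 + 3·7 + 3·7 = 51.
Best is 52.

52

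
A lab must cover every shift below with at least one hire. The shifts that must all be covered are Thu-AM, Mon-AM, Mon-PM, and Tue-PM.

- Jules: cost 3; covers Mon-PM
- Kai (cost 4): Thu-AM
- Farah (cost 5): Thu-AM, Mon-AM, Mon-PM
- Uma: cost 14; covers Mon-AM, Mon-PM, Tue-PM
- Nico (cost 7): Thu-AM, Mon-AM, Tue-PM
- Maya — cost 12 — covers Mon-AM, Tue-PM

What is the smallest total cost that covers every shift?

The greedy cost-per-new-shift heuristic would pick Farah and Nico for 12, but a cheaper cover exists.
Choose Jules and Nico: together they cover Thu-AM, Mon-AM, Mon-PM, Tue-PM — every shift.
Total cost: 3 + 7 = 10.
No cover costs less than 10.

10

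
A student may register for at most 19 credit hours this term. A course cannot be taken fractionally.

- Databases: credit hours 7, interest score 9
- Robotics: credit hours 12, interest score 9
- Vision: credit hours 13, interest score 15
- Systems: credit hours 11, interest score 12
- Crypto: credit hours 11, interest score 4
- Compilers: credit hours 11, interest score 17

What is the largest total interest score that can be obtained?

26

This is an integer program with binary decision variables.
Take Databases and Compilers: credit hours 7 + 11 = 18 ≤ 19, interest score 9 + 17 = 26.
No other feasible combination does better.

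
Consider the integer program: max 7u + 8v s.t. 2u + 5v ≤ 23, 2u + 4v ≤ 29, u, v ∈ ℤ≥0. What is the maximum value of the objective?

(u,v)=(11,0): 2·11+5·0=22≤23, 2·11+4·0=22≤29, objective 77.
(u,v)=(10,0): 2·10+5·0=20≤23, 2·10+4·0=20≤29, objective 70.
Maximum is 77 at (u,v)=(11,0).

77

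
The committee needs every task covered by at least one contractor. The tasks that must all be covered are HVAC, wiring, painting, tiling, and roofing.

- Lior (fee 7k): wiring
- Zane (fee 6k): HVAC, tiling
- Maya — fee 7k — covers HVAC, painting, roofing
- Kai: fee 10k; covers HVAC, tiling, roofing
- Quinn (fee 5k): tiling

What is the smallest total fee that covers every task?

Choose Lior, Maya, and Quinn: together they cover HVAC, wiring, painting, tiling, roofing — every task.
Total fee: 7 + 7 + 5 = 19.
No cover costs less than 19.

19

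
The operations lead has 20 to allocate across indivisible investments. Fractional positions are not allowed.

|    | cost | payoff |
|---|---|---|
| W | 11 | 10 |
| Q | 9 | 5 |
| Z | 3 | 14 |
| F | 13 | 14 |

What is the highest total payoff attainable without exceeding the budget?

28

Treat it as a binary knapsack problem.
Take Z and F: cost 3 + 13 = 16 ≤ 20, payoff 14 + 14 = 28.
No other feasible combination does better.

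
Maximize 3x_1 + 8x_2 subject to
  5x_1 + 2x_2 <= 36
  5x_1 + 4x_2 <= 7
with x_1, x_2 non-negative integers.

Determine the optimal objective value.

8

Relaxing integrality, the LP optimum is 14.00 at (x_1,x_2) = (0, 1.75), which is not an integer point.
(x_1,x_2)=(0,1): 5·0+2·1=2≤36, 5·0+4·1=4≤7, objective 8.
(x_1,x_2)=(1,0): 5·1+2·0=5≤36, 5·1+4·0=5≤7, objective 3.
(x_1,x_2)=(0,0): 5·0+2·0=0≤36, 5·0+4·0=0≤7, objective 0.
The best lattice point is (0,1), giving 8.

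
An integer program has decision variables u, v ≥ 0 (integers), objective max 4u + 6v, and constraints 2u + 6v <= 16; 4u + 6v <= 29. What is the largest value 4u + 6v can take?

28

The continuous relaxation peaks at (7.25, 0) with value 29.00; rounding to a feasible lattice point costs some objective.
(u,v)=(7,0): 2·7+6·0=14≤16, 4·7+6·0=28≤29, objective 28.
(u,v)=(6,0): 2·6+6·0=12≤16, 4·6+6·0=24≤29, objective 24.
No feasible integer point exceeds 28.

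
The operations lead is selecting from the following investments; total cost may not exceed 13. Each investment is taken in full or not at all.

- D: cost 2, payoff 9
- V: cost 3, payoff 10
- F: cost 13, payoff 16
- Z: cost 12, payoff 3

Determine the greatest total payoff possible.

19

Treat it as a binary knapsack problem.
Allowing fractional choices, the relaxed optimum would be about 28.8, but investments are indivisible.
D + V: cost 2 + 3 = 5 ≤ 13, payoff 9 + 10 = 19.
F: cost 13 ≤ 13, payoff 16.
Best is D and V with total payoff 19.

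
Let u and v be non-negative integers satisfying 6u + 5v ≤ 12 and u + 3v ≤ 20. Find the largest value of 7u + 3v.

14

(u,v)=(2,0) is feasible, giving 14.
(u,v)=(1,1) is feasible, giving 10.
(u,v)=(1,0) is feasible, giving 7.
No feasible integer point exceeds 14.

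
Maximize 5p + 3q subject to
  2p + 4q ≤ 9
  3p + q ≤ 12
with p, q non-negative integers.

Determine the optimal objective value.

20

(p,q)=(4,0): 2·4+4·0=8≤9, 3·4+1·0=12≤12, objective 20.
(p,q)=(3,0): 2·3+4·0=6≤9, 3·3+1·0=9≤12, objective 15.
Maximum is 20 at (p,q)=(4,0).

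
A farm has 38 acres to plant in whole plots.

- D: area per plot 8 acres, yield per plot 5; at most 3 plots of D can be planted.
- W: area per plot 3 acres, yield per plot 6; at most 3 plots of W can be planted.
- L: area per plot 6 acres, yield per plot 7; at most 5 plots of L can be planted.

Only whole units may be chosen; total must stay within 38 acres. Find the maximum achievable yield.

This is a bounded integer knapsack.
Take 2×W and 5×L: area 36 ≤ 38, yield 2·6 + 5·7 = 47.
No other integer combination yields more.

47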